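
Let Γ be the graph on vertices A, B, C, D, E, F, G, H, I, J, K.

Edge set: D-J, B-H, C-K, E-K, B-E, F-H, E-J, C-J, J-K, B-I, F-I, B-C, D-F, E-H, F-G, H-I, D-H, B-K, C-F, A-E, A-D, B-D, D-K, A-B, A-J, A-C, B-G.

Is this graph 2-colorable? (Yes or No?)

No

A, E, J are pairwise adjacent, so at least 3 colors are needed.
So 2 colors are not enough.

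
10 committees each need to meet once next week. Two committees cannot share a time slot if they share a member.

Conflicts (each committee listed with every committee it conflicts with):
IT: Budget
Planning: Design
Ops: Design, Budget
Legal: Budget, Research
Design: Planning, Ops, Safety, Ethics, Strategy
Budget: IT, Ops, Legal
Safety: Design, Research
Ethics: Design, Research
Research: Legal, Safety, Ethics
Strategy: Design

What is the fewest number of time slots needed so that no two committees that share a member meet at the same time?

2

Safety and Research conflict, so at least 2 time slots are needed.
Using 2 time slots: IT=2, Planning=2, Ops=2, Legal=2, Design=1, Budget=1, Safety=2, Ethics=2, Research=1, Strategy=2. Every pair that conflicts lands in different time slots.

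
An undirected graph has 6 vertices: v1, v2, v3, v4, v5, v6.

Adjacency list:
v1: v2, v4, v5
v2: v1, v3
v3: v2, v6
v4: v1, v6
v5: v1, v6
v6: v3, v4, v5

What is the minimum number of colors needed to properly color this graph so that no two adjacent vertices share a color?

The cycle v6-v3-v2-v1-v4-v6 has odd length 5, so it cannot be 2-colored; at least 3 colors are needed.
3 colors suffice: color 1 → {v1, v6}; color 2 → {v2, v4, v5}; color 3 → {v3}. Each edge has distinct colors on its endpoints.

3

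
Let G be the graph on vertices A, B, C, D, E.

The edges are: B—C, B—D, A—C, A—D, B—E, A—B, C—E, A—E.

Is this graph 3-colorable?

A, B, C, E are mutually adjacent (a clique of size 4), so at least 4 colors are needed.
So 3 colors are not enough.

No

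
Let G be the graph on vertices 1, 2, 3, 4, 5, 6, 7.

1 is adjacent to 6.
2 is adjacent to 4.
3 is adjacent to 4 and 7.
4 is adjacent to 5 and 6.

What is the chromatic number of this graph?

2

4 and 6 are adjacent, so at least 2 colors are needed.
2 colors suffice: color red → {1, 4, 7}; color blue → {2, 3, 5, 6}. Every edge joins two different colors.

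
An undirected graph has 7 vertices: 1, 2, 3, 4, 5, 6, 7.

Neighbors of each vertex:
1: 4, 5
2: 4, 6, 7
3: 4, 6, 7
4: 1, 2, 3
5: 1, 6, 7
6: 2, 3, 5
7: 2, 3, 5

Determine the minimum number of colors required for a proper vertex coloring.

3

The cycle 4-2-7-5-1-4 has odd length 5, so it cannot be 2-colored; at least 3 colors are needed.
3 colors suffice: color a → {4, 6, 7}; color b → {2, 3, 5}; color c → {1}. Each edge has distinct colors on its endpoints.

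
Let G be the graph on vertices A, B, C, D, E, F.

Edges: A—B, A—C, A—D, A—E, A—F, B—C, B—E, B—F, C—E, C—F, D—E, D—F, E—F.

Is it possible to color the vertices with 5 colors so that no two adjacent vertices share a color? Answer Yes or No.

The chromatic number is 5. A, B, C, E, F are pairwise adjacent (a clique of size 5), so at least 5 colors are needed.
5 colors suffice: color 1 → {F}; color 2 → {E}; color 3 → {A}; color 4 → {C, D}; color 5 → {B}.
That is already a proper 5-coloring.

Yes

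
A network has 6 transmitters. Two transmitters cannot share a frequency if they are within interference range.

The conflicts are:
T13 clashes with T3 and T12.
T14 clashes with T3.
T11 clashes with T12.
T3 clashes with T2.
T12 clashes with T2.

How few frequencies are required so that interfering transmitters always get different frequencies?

T14 and T3 conflict, so at least 2 frequencies are needed.
2 frequencies suffice: frequency 1 → {T3, T12}; frequency 2 → {T13, T14, T11, T2}. Every pair that conflicts lands in different frequencies.

2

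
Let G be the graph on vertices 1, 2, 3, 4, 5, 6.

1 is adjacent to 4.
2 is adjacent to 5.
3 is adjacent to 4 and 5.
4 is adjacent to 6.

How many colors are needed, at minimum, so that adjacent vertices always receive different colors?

1 and 4 are adjacent, so at least 2 colors are needed.
2 colors suffice: color red → {4, 5}; color blue → {1, 2, 3, 6}. Every edge joins two different colors.

2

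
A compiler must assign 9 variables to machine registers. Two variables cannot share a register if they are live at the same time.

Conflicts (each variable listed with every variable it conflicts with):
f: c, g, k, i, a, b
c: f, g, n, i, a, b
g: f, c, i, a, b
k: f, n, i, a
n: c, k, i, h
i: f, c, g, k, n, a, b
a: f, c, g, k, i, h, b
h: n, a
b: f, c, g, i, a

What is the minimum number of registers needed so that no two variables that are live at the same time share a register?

f, c, g, i, a, b are mutually in conflict, so at least 6 registers are needed.
6 registers suffice: register 1 → {i, h}; register 2 → {n, a}; register 3 → {f}; register 4 → {c, k}; register 5 → {g}; register 6 → {b}. Each listed conflict is separated.

6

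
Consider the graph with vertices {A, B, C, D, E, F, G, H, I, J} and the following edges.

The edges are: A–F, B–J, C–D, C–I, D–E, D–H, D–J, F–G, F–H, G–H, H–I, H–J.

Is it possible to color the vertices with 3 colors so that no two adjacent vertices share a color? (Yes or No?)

The chromatic number is 3. D, H, J are mutually adjacent, so at least 3 colors are needed.
3 colors suffice: color red → {A, B, C, E, H}; color blue → {D, F, I}; color green → {G, J}.
That is already a proper 3-coloring.

Yes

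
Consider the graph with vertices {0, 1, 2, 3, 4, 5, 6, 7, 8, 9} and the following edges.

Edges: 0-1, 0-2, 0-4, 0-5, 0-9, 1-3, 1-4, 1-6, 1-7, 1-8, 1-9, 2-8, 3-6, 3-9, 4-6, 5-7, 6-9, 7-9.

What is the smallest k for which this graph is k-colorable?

1, 3, 6, 9 form a clique, so at least 4 colors are needed.
One proper 4-coloring: 0=b, 1=a, 2=a, 3=d, 4=c, 5=a, 6=b, 7=b, 8=b, 9=c. Each edge has distinct colors on its endpoints.

4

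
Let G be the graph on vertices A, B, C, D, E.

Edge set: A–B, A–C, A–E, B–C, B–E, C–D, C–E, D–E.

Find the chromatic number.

A, B, C, E are pairwise adjacent (a clique of size 4), so at least 4 colors are needed.
4 colors suffice: color 1 → {C}; color 2 → {E}; color 3 → {B, D}; color 4 → {A}. Each edge has distinct colors on its endpoints.

4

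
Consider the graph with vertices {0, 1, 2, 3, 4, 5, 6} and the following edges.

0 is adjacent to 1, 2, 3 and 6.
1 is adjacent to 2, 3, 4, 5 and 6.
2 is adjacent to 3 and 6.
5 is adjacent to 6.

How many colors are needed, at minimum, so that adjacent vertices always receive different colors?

4

0, 1, 2, 3 form a clique, so at least 4 colors are needed.
4 colors suffice: color a → {1}; color b → {0, 4, 5}; color c → {3, 6}; color d → {2}. Every edge joins two different colors.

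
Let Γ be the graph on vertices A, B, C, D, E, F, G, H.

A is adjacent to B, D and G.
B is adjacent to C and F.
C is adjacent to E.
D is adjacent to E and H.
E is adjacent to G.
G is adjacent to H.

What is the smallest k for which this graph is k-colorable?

The cycle B-A-G-E-C-B has odd length 5, so it cannot be 2-colored; at least 3 colors are needed.
A valid assignment using 3 colors: A=1, B=2, C=3, D=2, E=1, F=1, G=2, H=1. Each edge has distinct colors on its endpoints.

3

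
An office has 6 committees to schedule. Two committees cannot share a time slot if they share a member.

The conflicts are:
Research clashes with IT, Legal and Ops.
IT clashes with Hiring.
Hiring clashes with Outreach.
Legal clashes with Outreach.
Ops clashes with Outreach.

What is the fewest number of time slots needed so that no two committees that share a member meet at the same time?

The cycle IT-Research-Legal-Outreach-Hiring-IT has odd length 5, so it cannot be 2-colored; at least 3 time slots are needed.
3 time slots suffice: time slot 1 → {Research, Outreach}; time slot 2 → {IT, Legal, Ops}; time slot 3 → {Hiring}. No two conflicting committees share a time slot.

3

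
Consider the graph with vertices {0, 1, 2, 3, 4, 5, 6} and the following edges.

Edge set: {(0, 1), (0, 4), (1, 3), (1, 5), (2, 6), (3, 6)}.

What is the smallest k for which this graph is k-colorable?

2

1 and 3 are adjacent, so at least 2 colors are needed.
2 colors suffice: color a → {1, 4, 6}; color b → {0, 2, 3, 5}. Each edge has distinct colors on its endpoints.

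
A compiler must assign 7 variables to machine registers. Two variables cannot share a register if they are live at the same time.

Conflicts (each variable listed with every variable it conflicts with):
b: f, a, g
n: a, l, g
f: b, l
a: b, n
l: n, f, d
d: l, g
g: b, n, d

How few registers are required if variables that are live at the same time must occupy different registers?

The cycle l-n-g-b-f-l has odd length 5, so it cannot be 2-colored; at least 3 registers are needed.
3 registers suffice: b=2, n=2, f=3, a=1, l=1, d=2, g=1. No two conflicting variables share a register.

3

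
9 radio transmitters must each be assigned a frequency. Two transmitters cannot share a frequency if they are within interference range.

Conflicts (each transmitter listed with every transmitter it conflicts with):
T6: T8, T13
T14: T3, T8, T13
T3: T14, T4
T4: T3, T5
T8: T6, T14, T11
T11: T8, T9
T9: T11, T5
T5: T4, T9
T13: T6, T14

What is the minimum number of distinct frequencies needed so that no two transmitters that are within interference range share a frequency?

The cycle T8-T11-T9-T5-T4-T3-T14-T8 has odd length 7, so it cannot be 2-colored; at least 3 frequencies are needed.
A valid assignment using 3 frequencies: T6=1, T14=1, T3=2, T4=3, T8=2, T11=1, T9=2, T5=1, T13=2. Each listed conflict is separated.

3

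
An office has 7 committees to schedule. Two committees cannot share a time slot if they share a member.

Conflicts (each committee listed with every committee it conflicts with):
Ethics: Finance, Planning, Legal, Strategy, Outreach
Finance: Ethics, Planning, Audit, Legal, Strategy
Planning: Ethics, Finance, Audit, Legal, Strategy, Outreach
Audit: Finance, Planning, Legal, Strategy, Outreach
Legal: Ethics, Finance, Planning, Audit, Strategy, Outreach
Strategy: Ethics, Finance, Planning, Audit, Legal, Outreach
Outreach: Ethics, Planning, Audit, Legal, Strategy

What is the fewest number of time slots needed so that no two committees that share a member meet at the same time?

5

Finance, Planning, Audit, Legal, Strategy all conflict with each other, so at least 5 time slots are needed.
Using 5 time slots: Ethics=4, Finance=5, Planning=2, Audit=4, Legal=1, Strategy=3, Outreach=5. Each listed conflict is separated.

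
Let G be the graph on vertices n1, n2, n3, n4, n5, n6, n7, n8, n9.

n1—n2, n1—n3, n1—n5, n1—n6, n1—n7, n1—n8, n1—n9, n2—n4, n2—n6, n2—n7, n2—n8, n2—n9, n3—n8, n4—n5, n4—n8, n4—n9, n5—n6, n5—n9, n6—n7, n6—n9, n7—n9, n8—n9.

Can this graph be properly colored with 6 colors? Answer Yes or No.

Yes

The chromatic number is 5. n1, n2, n6, n7, n9 are mutually adjacent (a clique of size 5), so at least 5 colors are needed.
5 colors suffice: color red → {n3, n9}; color blue → {n1, n4}; color green → {n2, n5}; color yellow → {n6, n8}; color purple → {n7}.
Since 6 ≥ 5, a proper 6-coloring certainly exists.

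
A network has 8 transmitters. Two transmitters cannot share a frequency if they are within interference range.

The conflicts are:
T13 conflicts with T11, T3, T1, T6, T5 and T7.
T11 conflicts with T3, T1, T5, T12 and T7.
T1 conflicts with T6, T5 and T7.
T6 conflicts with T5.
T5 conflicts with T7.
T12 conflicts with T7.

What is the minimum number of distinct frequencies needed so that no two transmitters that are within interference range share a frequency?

5

T13, T11, T1, T5, T7 are mutually in conflict, so at least 5 frequencies are needed.
5 frequencies suffice: T13=2, T11=1, T3=3, T1=5, T6=1, T5=3, T12=2, T7=4. No two conflicting transmitters share a frequency.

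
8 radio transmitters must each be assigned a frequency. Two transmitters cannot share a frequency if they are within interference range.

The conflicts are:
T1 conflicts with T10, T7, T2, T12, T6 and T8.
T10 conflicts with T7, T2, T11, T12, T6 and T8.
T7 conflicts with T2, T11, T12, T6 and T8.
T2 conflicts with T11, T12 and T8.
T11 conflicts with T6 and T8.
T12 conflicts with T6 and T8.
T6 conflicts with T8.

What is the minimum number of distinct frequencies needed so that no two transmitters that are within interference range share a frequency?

T1, T10, T7, T2, T12, T8 all conflict with each other, so at least 6 frequencies are needed.
6 frequencies suffice: frequency 1 → {T10}; frequency 2 → {T8}; frequency 3 → {T7}; frequency 4 → {T2, T6}; frequency 5 → {T1, T11}; frequency 6 → {T12}. Each listed conflict is separated.

6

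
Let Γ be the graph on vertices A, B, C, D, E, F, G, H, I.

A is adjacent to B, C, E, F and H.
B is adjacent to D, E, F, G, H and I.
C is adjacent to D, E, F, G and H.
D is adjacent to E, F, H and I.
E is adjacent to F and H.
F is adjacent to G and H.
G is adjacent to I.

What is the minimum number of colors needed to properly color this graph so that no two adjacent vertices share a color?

5

B, D, E, F, H form a clique, so at least 5 colors are needed.
5 colors suffice: color red → {B, C}; color blue → {F, I}; color green → {A, D, G}; color yellow → {E}; color purple → {H}. No two adjacent vertices share a color.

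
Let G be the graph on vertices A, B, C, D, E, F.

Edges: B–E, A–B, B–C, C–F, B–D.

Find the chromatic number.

B and D are adjacent, so at least 2 colors are needed.
2 colors suffice: color red → {B, F}; color blue → {A, C, D, E}. Every edge joins two different colors.

2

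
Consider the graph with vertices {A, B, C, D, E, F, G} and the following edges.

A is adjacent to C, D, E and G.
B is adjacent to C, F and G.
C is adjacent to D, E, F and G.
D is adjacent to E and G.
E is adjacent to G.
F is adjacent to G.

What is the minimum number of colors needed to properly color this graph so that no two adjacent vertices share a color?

5

A, C, D, E, G are mutually adjacent (a clique of size 5), so at least 5 colors are needed.
5 colors suffice: color red → {C}; color blue → {G}; color green → {B, D}; color yellow → {A, F}; color purple → {E}. Every edge joins two different colors.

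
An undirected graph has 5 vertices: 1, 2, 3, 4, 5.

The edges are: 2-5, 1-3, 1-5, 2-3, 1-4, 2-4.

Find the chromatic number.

2

1 and 4 are adjacent, so at least 2 colors are needed.
2 colors suffice: color red → {1, 2}; color blue → {3, 4, 5}. Each edge has distinct colors on its endpoints.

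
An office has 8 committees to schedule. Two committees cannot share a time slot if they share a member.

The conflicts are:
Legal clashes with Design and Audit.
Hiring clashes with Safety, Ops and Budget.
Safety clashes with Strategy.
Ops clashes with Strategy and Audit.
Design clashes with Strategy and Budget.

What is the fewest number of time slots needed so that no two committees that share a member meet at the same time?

The cycle Strategy-Ops-Audit-Legal-Design-Strategy has odd length 5, so it cannot be 2-colored; at least 3 time slots are needed.
3 time slots suffice: time slot 1 → {Hiring, Strategy, Audit}; time slot 2 → {Safety, Ops, Design}; time slot 3 → {Legal, Budget}. Every pair that conflicts lands in different time slots.

3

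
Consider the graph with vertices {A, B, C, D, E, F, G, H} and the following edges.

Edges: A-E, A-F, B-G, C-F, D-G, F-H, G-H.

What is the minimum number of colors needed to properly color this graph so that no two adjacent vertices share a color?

A and E are adjacent, so at least 2 colors are needed.
One proper 2-coloring: A=2, B=2, C=2, D=2, E=1, F=1, G=1, H=2. Each edge has distinct colors on its endpoints.

2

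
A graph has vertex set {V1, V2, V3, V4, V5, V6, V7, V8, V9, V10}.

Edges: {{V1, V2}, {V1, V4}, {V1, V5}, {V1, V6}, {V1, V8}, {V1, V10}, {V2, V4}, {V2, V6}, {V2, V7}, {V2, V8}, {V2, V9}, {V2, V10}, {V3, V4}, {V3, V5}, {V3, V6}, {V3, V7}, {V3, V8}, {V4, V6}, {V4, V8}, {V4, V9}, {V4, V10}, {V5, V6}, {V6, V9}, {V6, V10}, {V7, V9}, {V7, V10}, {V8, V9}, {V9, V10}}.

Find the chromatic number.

5

V2, V4, V6, V9, V10 are pairwise adjacent (a clique of size 5), so at least 5 colors are needed.
5 colors suffice: V1=P, V2=R, V3=R, V4=G, V5=G, V6=B, V7=B, V8=B, V9=P, V10=Y. No two adjacent vertices share a color.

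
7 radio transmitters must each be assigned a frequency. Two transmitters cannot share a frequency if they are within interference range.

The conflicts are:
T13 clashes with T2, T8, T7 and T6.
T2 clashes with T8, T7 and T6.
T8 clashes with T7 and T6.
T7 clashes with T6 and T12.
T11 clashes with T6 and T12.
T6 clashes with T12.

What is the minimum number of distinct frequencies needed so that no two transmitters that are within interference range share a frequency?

5

T13, T2, T8, T7, T6 all conflict with each other, so at least 5 frequencies are needed.
5 frequencies suffice: T13=4, T2=5, T8=3, T7=2, T11=2, T6=1, T12=3. Each listed conflict is separated.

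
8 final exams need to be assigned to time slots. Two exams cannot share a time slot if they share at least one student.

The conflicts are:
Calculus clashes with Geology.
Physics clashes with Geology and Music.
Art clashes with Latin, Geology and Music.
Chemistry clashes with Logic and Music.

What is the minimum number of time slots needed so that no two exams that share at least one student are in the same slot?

2

Art and Music conflict, so at least 2 time slots are needed.
2 time slots suffice: time slot 1 → {Calculus, Physics, Art, Chemistry}; time slot 2 → {Logic, Latin, Geology, Music}. Each listed conflict is separated.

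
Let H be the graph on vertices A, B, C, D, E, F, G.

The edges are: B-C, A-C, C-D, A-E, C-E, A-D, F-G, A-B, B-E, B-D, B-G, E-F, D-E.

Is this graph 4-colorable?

A, B, C, D, E are pairwise adjacent (a clique of size 5), so at least 5 colors are needed.
So 4 colors are not enough.

No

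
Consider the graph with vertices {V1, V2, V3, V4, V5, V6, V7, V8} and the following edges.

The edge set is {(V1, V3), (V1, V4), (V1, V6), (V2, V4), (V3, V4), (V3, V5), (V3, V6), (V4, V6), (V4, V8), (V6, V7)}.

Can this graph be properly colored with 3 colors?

No

V1, V3, V4, V6 are pairwise adjacent (a clique of size 4), so at least 4 colors are needed.
So 3 colors are not enough.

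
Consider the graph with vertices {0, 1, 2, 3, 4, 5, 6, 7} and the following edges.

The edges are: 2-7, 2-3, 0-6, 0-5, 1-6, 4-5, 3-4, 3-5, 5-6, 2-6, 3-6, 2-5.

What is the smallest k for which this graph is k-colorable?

2, 3, 5, 6 are mutually adjacent (a clique of size 4), so at least 4 colors are needed.
4 colors suffice: color red → {1, 5, 7}; color blue → {4, 6}; color green → {0, 3}; color yellow → {2}. Every edge joins two different colors.

4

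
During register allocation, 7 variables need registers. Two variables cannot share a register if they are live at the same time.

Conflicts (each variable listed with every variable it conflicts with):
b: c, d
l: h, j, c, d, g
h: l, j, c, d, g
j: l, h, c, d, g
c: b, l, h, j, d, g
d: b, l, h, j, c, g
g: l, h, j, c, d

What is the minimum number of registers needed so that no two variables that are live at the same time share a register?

l, h, j, c, d, g pairwise conflict, so at least 6 registers are needed.
Using 6 registers: b=3, l=6, h=5, j=3, c=2, d=1, g=4. No two conflicting variables share a register.

6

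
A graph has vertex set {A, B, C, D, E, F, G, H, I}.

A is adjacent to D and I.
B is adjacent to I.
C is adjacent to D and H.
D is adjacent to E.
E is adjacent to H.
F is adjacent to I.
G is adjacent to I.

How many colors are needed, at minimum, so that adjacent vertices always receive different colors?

2

E and H are adjacent, so at least 2 colors are needed.
2 colors suffice: color 1 → {D, H, I}; color 2 → {A, B, C, E, F, G}. Every edge joins two different colors.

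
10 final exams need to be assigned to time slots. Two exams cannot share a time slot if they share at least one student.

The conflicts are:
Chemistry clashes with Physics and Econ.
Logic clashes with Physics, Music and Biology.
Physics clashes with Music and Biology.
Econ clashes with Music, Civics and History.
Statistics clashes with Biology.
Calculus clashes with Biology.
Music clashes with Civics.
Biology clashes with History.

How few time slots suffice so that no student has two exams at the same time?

3

Econ, Music, Civics pairwise conflict, so at least 3 time slots are needed.
3 time slots suffice: time slot 1 → {Chemistry, Music, Biology}; time slot 2 → {Physics, Econ, Statistics, Calculus}; time slot 3 → {Logic, Civics, History}. Each listed conflict is separated.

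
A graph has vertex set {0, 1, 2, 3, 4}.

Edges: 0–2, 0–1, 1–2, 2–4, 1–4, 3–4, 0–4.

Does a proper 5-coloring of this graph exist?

Yes

The chromatic number is 4. 0, 1, 2, 4 are pairwise adjacent (a clique of size 4), so at least 4 colors are needed.
A valid assignment using 4 colors: 0=yellow, 1=blue, 2=green, 3=blue, 4=red.
Since 5 ≥ 4, a proper 5-coloring certainly exists.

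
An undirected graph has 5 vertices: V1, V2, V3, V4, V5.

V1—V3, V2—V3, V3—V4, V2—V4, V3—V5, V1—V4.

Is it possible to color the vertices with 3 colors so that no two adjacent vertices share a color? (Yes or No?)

The chromatic number is 3. V2, V3, V4 are pairwise adjacent, so at least 3 colors are needed.
3 colors suffice: color 1 → {V3}; color 2 → {V4, V5}; color 3 → {V1, V2}.
That is already a proper 3-coloring.

Yes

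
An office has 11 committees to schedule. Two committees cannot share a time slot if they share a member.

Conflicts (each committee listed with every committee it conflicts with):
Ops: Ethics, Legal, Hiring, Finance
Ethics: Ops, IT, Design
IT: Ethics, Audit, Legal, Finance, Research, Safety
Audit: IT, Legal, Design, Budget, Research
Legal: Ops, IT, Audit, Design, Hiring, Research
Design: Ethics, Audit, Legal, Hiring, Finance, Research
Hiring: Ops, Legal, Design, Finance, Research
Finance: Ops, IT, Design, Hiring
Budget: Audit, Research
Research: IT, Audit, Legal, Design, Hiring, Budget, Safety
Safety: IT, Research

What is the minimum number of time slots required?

IT, Audit, Legal, Research are mutually in conflict, so at least 4 time slots are needed.
4 time slots suffice: time slot 1 → {Ethics, Finance, Research}; time slot 2 → {Ops, IT, Design, Budget}; time slot 3 → {Legal, Safety}; time slot 4 → {Audit, Hiring}. Every pair that conflicts lands in different time slots.

4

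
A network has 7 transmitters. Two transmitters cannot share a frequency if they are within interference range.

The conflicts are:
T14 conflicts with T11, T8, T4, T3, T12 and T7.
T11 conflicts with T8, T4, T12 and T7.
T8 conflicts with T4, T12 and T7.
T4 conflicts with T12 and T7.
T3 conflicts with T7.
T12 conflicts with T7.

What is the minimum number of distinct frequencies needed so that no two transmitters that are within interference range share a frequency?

6

T14, T11, T8, T4, T12, T7 pairwise conflict, so at least 6 frequencies are needed.
6 frequencies suffice: frequency 1 → {T7}; frequency 2 → {T14}; frequency 3 → {T3, T12}; frequency 4 → {T8}; frequency 5 → {T4}; frequency 6 → {T11}. No two conflicting transmitters share a frequency.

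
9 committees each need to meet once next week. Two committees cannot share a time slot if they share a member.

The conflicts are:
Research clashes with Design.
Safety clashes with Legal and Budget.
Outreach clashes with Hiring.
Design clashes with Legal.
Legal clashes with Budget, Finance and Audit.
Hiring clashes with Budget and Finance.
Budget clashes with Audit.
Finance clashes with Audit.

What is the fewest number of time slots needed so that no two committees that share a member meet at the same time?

3

Legal, Finance, Audit all conflict with each other, so at least 3 time slots are needed.
Using 3 time slots: Research=1, Safety=3, Outreach=2, Design=2, Legal=1, Hiring=1, Budget=2, Finance=2, Audit=3. Every pair that conflicts lands in different time slots.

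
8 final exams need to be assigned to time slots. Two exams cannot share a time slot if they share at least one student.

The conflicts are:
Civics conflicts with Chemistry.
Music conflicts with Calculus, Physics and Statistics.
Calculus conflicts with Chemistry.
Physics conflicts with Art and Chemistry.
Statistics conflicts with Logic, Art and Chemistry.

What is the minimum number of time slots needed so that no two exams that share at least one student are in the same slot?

2

Calculus and Chemistry conflict, so at least 2 time slots are needed.
A valid assignment using 2 time slots: Civics=1, Music=2, Calculus=1, Physics=1, Statistics=1, Logic=2, Art=2, Chemistry=2. Every pair that conflicts lands in different time slots.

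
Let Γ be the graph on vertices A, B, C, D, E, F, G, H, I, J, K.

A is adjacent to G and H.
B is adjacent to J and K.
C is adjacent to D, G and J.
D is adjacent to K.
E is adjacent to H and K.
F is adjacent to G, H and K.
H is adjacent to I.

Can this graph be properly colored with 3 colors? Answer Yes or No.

The chromatic number is 3. The cycle K-F-G-C-D-K has odd length 5, so it cannot be 2-colored; at least 3 colors are needed.
3 colors suffice: color red → {G, H, J, K}; color blue → {A, B, C, E, F, I}; color green → {D}.
That is already a proper 3-coloring.

Yes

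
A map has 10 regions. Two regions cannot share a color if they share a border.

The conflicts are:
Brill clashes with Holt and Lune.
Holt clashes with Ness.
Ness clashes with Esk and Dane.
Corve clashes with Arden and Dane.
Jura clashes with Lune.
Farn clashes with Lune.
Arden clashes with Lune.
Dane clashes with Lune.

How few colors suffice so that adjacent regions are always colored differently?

The cycle Ness-Dane-Lune-Brill-Holt-Ness has odd length 5, so it cannot be 2-colored; at least 3 colors are needed.
3 colors suffice: color 1 → {Ness, Corve, Lune}; color 2 → {Brill, Jura, Esk, Farn, Arden, Dane}; color 3 → {Holt}. No two conflicting regions share a color.

3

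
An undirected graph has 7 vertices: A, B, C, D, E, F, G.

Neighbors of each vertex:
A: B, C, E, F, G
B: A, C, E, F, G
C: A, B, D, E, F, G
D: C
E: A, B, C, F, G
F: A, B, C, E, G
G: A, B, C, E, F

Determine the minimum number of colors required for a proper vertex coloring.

6

A, B, C, E, F, G are pairwise adjacent (a clique of size 6), so at least 6 colors are needed.
A valid assignment using 6 colors: A=5, B=2, C=1, D=2, E=4, F=6, G=3. No two adjacent vertices share a color.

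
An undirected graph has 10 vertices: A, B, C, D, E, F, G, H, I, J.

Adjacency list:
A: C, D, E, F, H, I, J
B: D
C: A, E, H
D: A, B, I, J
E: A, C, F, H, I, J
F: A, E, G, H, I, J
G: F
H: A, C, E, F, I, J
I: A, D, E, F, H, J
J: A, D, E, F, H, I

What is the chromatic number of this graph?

A, E, F, H, I, J form a clique, so at least 6 colors are needed.
6 colors suffice: color 1 → {A, B, G}; color 2 → {D, H}; color 3 → {C, I}; color 4 → {E}; color 5 → {J}; color 6 → {F}. Each edge has distinct colors on its endpoints.

6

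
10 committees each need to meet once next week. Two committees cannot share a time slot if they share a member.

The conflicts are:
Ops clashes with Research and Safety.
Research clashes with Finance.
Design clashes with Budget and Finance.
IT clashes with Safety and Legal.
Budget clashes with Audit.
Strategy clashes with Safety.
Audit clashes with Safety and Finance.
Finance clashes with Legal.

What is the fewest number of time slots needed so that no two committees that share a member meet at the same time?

3

The cycle Audit-Finance-Research-Ops-Safety-Audit has odd length 5, so it cannot be 2-colored; at least 3 time slots are needed.
3 time slots suffice: time slot 1 → {Budget, Safety, Finance}; time slot 2 → {Research, Design, IT, Strategy, Audit}; time slot 3 → {Ops, Legal}. Each listed conflict is separated.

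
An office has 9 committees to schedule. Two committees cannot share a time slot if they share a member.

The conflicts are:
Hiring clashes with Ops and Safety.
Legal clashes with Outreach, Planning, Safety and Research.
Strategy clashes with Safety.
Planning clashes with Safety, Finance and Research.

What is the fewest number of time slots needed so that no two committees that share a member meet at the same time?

Legal, Planning, Safety pairwise conflict, so at least 3 time slots are needed.
3 time slots suffice: Hiring=2, Legal=2, Strategy=2, Outreach=1, Ops=1, Planning=3, Safety=1, Finance=1, Research=1. No two conflicting committees share a time slot.

3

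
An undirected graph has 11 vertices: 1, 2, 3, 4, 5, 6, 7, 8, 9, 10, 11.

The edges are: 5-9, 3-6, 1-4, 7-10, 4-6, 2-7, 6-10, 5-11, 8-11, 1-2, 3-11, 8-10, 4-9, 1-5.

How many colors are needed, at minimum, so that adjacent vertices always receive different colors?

The cycle 8-11-3-6-10-8 has odd length 5, so it cannot be 2-colored; at least 3 colors are needed.
One proper 3-coloring: 1=c, 2=a, 3=c, 4=a, 5=b, 6=b, 7=b, 8=b, 9=c, 10=a, 11=a. Each edge has distinct colors on its endpoints.

3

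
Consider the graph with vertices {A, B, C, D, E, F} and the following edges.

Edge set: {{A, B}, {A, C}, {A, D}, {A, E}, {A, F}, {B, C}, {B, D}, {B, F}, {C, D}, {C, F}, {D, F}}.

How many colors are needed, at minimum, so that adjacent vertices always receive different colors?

5

A, B, C, D, F form a clique, so at least 5 colors are needed.
5 colors suffice: color 1 → {A}; color 2 → {C, E}; color 3 → {B}; color 4 → {D}; color 5 → {F}. Every edge joins two different colors.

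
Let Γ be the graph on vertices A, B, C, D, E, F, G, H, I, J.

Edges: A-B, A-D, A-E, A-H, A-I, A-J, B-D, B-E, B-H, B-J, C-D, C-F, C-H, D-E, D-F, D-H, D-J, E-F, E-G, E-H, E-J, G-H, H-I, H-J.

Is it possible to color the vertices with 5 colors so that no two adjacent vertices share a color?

No

A, B, D, E, H, J form a clique, so at least 6 colors are needed.
So 5 colors are not enough.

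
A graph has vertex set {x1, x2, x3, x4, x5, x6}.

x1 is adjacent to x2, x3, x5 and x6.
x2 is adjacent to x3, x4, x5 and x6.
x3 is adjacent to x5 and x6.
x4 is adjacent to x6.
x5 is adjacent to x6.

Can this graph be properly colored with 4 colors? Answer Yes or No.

No

x1, x2, x3, x5, x6 are pairwise adjacent (a clique of size 5), so at least 5 colors are needed.
So 4 colors are not enough.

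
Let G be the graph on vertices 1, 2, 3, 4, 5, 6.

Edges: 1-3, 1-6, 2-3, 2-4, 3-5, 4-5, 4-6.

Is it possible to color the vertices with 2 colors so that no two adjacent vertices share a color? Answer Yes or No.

The cycle 1-3-5-4-6-1 has odd length 5, so it cannot be 2-colored; at least 3 colors are needed.
So 2 colors are not enough.

No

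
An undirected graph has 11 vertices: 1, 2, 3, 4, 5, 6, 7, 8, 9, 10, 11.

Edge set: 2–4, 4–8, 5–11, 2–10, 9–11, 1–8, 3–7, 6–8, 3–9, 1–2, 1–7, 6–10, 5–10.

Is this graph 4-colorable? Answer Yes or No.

Yes

The chromatic number is 3. The cycle 6-10-2-4-8-6 has odd length 5, so it cannot be 2-colored; at least 3 colors are needed.
3 colors suffice: color red → {2, 5, 7, 8, 9}; color blue → {1, 3, 4, 10, 11}; color green → {6}.
Since 4 ≥ 3, a proper 4-coloring certainly exists.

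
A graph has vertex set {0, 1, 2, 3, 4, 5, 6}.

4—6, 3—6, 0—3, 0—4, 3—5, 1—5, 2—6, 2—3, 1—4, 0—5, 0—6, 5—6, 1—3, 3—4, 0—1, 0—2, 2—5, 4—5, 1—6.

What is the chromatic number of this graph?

0, 1, 3, 4, 5, 6 are mutually adjacent (a clique of size 6), so at least 6 colors are needed.
6 colors suffice: color red → {5}; color blue → {3}; color green → {0}; color yellow → {6}; color purple → {1, 2}; color orange → {4}. Every edge joins two different colors.

6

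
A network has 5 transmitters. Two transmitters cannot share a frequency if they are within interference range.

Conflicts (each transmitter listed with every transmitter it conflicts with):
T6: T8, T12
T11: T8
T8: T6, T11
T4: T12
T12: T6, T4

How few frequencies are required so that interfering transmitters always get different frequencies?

2

T6 and T12 conflict, so at least 2 frequencies are needed.
2 frequencies suffice: T6=1, T11=1, T8=2, T4=1, T12=2. No two conflicting transmitters share a frequency.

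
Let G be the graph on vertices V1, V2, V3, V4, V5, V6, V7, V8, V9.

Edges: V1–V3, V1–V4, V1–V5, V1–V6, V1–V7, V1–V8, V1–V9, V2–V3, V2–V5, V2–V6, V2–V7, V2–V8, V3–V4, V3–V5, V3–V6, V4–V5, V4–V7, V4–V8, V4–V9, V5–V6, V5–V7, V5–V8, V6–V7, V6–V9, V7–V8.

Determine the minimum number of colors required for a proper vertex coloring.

V1, V4, V5, V7, V8 are mutually adjacent (a clique of size 5), so at least 5 colors are needed.
One proper 5-coloring: V1=1, V2=1, V3=4, V4=3, V5=2, V6=3, V7=4, V8=5, V9=2. No two adjacent vertices share a color.

5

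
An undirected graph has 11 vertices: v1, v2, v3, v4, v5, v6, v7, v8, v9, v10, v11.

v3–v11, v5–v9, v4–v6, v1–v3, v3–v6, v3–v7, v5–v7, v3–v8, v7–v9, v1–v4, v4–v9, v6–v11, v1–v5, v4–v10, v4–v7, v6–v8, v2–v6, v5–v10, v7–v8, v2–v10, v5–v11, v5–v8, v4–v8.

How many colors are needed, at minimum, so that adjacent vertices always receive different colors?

v3, v6, v8 are pairwise adjacent, so at least 3 colors are needed.
A valid assignment using 3 colors: v1=2, v2=1, v3=1, v4=1, v5=1, v6=2, v7=2, v8=3, v9=3, v10=2, v11=3. Every edge joins two different colors.

3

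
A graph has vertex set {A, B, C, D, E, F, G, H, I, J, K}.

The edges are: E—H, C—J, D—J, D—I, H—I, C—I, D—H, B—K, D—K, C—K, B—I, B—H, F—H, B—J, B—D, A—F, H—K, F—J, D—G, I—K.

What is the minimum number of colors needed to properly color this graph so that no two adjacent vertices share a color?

B, D, H, I, K are pairwise adjacent (a clique of size 5), so at least 5 colors are needed.
A valid assignment using 5 colors: A=2, B=3, C=1, D=1, E=1, F=1, G=2, H=2, I=5, J=2, K=4. No two adjacent vertices share a color.

5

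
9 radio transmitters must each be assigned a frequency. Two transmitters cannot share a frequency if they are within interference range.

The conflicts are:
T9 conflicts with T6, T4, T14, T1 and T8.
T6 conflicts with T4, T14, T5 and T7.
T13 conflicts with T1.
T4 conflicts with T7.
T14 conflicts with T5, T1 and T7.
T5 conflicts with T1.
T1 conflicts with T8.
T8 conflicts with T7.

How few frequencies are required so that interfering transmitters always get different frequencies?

3

T6, T14, T5 pairwise conflict, so at least 3 frequencies are needed.
3 frequencies suffice: frequency 1 → {T6, T1}; frequency 2 → {T13, T4, T14, T8}; frequency 3 → {T9, T5, T7}. No two conflicting transmitters share a frequency.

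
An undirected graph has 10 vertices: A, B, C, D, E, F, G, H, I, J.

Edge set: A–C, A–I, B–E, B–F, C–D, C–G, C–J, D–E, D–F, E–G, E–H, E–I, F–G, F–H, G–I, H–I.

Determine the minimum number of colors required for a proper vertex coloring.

3

E, G, I are mutually adjacent, so at least 3 colors are needed.
A valid assignment using 3 colors: A=3, B=2, C=1, D=2, E=1, F=1, G=3, H=3, I=2, J=2. Each edge has distinct colors on its endpoints.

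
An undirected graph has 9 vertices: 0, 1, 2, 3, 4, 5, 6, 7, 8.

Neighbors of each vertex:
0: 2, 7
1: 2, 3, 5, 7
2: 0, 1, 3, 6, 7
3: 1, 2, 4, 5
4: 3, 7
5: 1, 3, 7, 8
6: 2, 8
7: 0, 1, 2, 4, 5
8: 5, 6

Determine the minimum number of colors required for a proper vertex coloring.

3

1, 3, 5 form a triangle, so at least 3 colors are needed.
3 colors suffice: color red → {3, 7, 8}; color blue → {2, 4, 5}; color green → {0, 1, 6}. Every edge joins two different colors.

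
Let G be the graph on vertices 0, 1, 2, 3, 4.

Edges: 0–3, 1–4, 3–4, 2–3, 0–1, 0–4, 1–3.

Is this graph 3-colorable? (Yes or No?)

No

0, 1, 3, 4 are pairwise adjacent (a clique of size 4), so at least 4 colors are needed.
So 3 colors are not enough.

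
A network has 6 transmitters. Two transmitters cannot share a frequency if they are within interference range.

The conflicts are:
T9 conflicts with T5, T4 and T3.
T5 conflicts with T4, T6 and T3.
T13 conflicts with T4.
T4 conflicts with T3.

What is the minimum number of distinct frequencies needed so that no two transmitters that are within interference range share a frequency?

T9, T5, T4, T3 pairwise conflict, so at least 4 frequencies are needed.
4 frequencies suffice: frequency 1 → {T5, T13}; frequency 2 → {T4, T6}; frequency 3 → {T9}; frequency 4 → {T3}. Every pair that conflicts lands in different frequencies.

4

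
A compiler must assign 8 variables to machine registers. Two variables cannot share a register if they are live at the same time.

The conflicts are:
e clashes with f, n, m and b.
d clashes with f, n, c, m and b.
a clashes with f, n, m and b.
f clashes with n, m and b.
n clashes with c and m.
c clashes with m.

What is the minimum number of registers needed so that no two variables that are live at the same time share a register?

4

d, n, c, m all conflict with each other, so at least 4 registers are needed.
4 registers suffice: register 1 → {m, b}; register 2 → {f, c}; register 3 → {n}; register 4 → {e, d, a}. Each listed conflict is separated.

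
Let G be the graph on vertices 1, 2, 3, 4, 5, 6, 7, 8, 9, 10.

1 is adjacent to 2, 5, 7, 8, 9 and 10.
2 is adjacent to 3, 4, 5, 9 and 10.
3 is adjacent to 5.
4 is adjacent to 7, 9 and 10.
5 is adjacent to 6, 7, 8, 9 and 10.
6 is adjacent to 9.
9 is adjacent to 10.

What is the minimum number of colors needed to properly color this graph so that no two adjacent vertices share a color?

1, 2, 5, 9, 10 form a clique, so at least 5 colors are needed.
5 colors suffice: color red → {4, 5}; color blue → {3, 7, 8, 9}; color green → {1, 6}; color yellow → {2}; color purple → {10}. Each edge has distinct colors on its endpoints.

5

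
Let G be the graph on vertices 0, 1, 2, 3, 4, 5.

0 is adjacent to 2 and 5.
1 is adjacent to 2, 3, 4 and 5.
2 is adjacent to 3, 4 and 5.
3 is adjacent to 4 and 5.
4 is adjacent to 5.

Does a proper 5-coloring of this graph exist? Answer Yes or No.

The chromatic number is 5. 1, 2, 3, 4, 5 are mutually adjacent (a clique of size 5), so at least 5 colors are needed.
5 colors suffice: color red → {2}; color blue → {5}; color green → {0, 3}; color yellow → {4}; color purple → {1}.
That is already a proper 5-coloring.

Yes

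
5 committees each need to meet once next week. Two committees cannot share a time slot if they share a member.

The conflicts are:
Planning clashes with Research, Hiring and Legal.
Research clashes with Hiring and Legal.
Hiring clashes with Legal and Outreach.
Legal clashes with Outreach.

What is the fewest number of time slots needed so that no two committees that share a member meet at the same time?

Planning, Research, Hiring, Legal all conflict with each other, so at least 4 time slots are needed.
4 time slots suffice: time slot 1 → {Hiring}; time slot 2 → {Legal}; time slot 3 → {Research, Outreach}; time slot 4 → {Planning}. Each listed conflict is separated.

4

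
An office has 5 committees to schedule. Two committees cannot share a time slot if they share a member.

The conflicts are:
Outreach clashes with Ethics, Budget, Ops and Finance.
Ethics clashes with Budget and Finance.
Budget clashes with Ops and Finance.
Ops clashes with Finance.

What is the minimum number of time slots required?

Outreach, Budget, Ops, Finance are mutually in conflict, so at least 4 time slots are needed.
A valid assignment using 4 time slots: Outreach=3, Ethics=4, Budget=2, Ops=4, Finance=1. Every pair that conflicts lands in different time slots.

4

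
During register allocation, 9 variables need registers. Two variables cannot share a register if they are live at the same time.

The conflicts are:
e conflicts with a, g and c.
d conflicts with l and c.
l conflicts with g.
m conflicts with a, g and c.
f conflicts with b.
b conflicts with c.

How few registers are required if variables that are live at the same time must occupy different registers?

3

The cycle g-e-c-d-l-g has odd length 5, so it cannot be 2-colored; at least 3 registers are needed.
3 registers suffice: e=2, d=3, l=2, m=2, f=1, a=1, b=2, g=1, c=1. No two conflicting variables share a register.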